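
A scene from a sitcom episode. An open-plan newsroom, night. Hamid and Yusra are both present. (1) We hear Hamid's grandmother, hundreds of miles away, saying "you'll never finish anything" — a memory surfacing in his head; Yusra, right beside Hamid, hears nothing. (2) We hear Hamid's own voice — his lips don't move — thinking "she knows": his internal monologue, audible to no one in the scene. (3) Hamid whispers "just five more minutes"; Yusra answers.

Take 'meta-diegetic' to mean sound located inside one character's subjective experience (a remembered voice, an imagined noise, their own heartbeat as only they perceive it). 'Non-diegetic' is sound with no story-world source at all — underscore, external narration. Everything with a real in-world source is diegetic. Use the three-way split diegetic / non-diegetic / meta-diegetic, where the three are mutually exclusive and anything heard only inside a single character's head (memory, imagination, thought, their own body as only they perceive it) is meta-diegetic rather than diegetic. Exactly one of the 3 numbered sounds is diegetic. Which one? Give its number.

3

Sound (1): the voice is a memory playing only inside Hamid's mind; Yusra can't hear it, so meta-diegetic.
(2) internal monologue — inside Hamid's mind, not spoken into the scene → meta-diegetic.
Sound (3): spoken by a character present in the story world, so diegetic.
Only (3) is diegetic.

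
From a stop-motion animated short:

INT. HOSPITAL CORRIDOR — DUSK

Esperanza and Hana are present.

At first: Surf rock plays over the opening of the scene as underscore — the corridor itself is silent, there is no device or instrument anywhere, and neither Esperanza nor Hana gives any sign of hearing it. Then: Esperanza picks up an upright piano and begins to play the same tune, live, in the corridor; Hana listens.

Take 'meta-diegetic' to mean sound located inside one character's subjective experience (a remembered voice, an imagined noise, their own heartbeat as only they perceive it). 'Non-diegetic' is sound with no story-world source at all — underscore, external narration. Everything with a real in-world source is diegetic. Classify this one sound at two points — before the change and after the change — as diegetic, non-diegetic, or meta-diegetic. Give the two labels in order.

non-diegetic, diegetic

Before the change: no in-world source exists and no character can hear it — underscore → non-diegetic.
After the change: an upright piano is now a real source in the story world and the characters hear it → diegetic.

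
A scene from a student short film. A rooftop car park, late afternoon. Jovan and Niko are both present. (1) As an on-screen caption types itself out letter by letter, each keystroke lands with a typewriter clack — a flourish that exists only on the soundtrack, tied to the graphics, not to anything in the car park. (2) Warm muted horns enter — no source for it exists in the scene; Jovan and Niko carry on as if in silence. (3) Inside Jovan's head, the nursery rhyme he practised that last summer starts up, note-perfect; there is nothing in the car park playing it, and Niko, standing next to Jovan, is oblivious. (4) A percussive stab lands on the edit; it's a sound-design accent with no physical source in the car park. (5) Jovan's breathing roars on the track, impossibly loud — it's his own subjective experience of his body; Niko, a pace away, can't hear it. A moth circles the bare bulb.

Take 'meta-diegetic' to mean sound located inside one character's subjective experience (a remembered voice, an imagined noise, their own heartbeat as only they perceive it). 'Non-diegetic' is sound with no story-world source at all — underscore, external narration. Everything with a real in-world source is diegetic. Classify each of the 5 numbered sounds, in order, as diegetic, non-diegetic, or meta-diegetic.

(1) the caption isn't part of the story world, so neither is the sound tied to it → non-diegetic.
Sound (2): nothing in the car park produces it and the characters don't hear it — pure soundtrack, so non-diegetic.
Sound (3): the music is a memory playing inside Jovan's mind alone; no real-world source, Niko can't hear it, so meta-diegetic.
Sound (4): nothing in the scene produces it; it's an accent added for the audience, so non-diegetic.
(5) is meta-diegetic: point-of-audition from inside Jovan's body; not a sound in the room.

non-diegetic, non-diegetic, meta-diegetic, non-diegetic, meta-diegetic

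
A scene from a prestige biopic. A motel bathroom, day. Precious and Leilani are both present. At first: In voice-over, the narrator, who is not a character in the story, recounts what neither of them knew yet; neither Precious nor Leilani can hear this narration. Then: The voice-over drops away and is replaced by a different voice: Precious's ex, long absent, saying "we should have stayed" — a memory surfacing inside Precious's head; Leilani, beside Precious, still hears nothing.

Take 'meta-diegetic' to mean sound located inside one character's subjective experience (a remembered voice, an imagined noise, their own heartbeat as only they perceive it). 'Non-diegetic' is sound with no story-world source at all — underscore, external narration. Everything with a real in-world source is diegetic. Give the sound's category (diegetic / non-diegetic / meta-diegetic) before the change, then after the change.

non-diegetic, meta-diegetic

Before the change: the external narrator addresses only the audience — outside the story world → non-diegetic.
After the change: the replacement voice is a memory inside Precious's mind specifically → meta-diegetic.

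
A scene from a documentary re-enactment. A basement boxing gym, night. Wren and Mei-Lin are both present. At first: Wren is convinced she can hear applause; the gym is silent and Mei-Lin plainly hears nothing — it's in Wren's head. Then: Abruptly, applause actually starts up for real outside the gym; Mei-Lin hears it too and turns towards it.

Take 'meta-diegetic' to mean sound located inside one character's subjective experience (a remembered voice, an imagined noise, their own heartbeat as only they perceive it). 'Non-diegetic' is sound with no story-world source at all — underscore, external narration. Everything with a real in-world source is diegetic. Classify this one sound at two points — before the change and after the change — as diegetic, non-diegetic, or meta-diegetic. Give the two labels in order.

meta-diegetic, diegetic

Before the change: only Wren 'hears' it — imagined, in her mind → meta-diegetic.
After the change: now there's a real external source and Mei-Lin hears it too — in the story world → diegetic.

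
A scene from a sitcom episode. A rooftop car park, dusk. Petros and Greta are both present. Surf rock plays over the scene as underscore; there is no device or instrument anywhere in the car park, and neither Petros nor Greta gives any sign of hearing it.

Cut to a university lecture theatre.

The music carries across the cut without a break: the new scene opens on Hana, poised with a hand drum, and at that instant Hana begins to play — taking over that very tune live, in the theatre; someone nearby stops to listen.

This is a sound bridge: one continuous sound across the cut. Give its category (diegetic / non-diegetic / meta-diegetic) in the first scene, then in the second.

Scene one: there's no in-world source anywhere and no character hears it — underscore for the audience only → non-diegetic.
Scene two: from the moment Hana starts playing, the tune is being performed on a hand drum inside the story world and another character hears it → diegetic.

non-diegetic, diegetic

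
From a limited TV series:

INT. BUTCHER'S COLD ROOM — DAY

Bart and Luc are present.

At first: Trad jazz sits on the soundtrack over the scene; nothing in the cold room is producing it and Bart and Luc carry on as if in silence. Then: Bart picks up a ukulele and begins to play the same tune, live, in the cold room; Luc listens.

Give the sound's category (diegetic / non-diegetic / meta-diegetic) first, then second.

non-diegetic, diegetic

First: no in-world source exists and no character can hear it — underscore → non-diegetic.
Second: a ukulele is now a real source in the story world and the characters hear it → diegetic.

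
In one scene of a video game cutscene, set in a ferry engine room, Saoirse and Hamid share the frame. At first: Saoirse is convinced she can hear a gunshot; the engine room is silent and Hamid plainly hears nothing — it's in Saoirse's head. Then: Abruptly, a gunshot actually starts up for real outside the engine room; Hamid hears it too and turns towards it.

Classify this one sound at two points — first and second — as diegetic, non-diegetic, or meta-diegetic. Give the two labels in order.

First: only Saoirse 'hears' it — imagined, in her mind → meta-diegetic.
Second: now there's a real external source and Hamid hears it too — in the story world → diegetic.

meta-diegetic, diegetic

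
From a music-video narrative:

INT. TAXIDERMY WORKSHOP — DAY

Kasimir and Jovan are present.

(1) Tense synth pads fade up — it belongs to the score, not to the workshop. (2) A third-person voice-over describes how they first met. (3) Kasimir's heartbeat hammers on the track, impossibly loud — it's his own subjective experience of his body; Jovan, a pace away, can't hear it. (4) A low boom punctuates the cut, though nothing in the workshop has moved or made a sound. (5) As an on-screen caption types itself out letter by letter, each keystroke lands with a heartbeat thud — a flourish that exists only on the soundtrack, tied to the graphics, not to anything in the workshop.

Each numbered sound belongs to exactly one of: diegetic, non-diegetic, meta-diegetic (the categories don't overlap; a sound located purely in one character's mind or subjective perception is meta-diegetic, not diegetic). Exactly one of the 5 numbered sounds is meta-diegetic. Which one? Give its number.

Sound (1): nothing in the workshop produces it and the characters don't hear it — pure soundtrack, so non-diegetic.
(2) is non-diegetic: external voice-over — not a character, not heard by anyone in the scene.
(3) point-of-audition from inside Kasimir's body; not a sound in the room → meta-diegetic.
(4) it's a sound-design accent with no in-world source; no one in the scene can hear it → non-diegetic.
(5) is non-diegetic: it accompanies on-screen graphics, not anything inside the story world.
Only (3) is meta-diegetic.

3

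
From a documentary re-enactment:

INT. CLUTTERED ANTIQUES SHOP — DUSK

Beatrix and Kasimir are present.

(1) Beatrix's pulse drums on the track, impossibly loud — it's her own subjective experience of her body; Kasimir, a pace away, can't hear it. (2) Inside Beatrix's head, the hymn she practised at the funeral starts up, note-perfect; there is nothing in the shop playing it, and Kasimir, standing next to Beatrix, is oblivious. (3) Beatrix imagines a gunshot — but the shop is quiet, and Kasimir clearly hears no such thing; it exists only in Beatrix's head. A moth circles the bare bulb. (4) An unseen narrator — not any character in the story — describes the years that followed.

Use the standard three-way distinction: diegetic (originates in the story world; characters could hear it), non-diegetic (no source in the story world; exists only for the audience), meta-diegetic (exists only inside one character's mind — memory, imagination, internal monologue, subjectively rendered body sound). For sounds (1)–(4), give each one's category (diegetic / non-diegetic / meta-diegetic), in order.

meta-diegetic, meta-diegetic, meta-diegetic, non-diegetic

(1) is meta-diegetic: it's Beatrix's internal bodily sensation rendered as sound; only Beatrix 'hears' it.
Sound (2): the music is a memory playing inside Beatrix's mind alone; no real-world source, Kasimir can't hear it, so meta-diegetic.
(3) the sound is imagined by Beatrix; nothing in the story world is producing it and Kasimir can't hear it → meta-diegetic.
(4) is non-diegetic: the narrator exists outside the story world, addressing only the audience.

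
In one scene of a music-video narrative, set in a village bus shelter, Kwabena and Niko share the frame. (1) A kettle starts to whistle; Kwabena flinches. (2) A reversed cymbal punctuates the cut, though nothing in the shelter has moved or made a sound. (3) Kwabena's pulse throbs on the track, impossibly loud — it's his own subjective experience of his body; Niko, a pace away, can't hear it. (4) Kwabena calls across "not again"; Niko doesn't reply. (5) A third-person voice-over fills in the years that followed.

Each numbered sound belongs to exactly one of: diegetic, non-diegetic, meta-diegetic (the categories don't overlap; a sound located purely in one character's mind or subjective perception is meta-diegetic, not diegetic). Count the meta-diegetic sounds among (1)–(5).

1

(1) is diegetic: an in-world source (a kettle); characters could hear it.
Sound (2): nothing in the scene produces it; it's an accent added for the audience, so non-diegetic.
(3) point-of-audition from inside Kwabena's body; not a sound in the room → meta-diegetic.
Sound (4): Kwabena is a character speaking aloud in the scene, so diegetic.
Sound (5): external voice-over — not a character, not heard by anyone in the scene, so non-diegetic.
Meta-diegetic: (3) — that's 1.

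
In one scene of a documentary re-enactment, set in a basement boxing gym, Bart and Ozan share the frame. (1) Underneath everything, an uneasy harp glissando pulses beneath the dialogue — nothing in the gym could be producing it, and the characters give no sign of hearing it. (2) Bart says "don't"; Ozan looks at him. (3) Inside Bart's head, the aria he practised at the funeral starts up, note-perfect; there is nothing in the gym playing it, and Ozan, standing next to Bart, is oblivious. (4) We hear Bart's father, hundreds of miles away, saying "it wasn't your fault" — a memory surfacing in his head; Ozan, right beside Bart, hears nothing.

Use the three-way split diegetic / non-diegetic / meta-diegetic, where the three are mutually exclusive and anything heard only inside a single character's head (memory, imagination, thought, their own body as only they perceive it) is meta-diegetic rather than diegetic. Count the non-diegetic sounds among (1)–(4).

1

(1) score with no on-screen or off-screen source; it exists for the audience alone → non-diegetic.
Sound (2): on-screen dialogue — Bart speaks and Ozan is there to hear, so diegetic.
(3) is meta-diegetic: the music is a memory playing inside Bart's mind alone; no real-world source, Ozan can't hear it.
Sound (4): it's Bart's recollection rendered as sound; the other character can't hear it, so meta-diegetic.
So 1 of the 4 is non-diegetic: (1).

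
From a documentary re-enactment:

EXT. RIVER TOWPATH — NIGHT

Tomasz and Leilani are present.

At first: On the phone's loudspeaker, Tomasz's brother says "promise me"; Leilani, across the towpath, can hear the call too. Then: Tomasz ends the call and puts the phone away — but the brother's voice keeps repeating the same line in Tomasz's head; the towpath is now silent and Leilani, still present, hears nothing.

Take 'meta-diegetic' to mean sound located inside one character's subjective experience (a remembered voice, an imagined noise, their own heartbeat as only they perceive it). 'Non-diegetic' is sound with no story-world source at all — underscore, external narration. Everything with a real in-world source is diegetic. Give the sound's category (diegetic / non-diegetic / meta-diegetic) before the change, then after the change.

Before the change: the loudspeaker is an in-world source; both Tomasz and Leilani hear the call → diegetic.
After the change: with the phone off, the voice continues only as Tomasz's private mental replay — Leilani can't hear it → meta-diegetic.

diegetic, meta-diegetic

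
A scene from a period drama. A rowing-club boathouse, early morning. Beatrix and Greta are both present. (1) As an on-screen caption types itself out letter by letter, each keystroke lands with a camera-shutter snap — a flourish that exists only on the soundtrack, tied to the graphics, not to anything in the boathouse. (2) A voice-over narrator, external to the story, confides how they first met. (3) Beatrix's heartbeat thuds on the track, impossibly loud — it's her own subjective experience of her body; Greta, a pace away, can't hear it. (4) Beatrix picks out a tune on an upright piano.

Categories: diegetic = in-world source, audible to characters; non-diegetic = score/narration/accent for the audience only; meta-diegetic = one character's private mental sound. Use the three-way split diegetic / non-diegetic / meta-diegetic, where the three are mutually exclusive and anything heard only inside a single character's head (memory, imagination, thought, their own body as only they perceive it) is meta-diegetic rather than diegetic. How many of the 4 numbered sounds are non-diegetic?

2

Sound (1): sound married to a title/caption — outside the diegesis by definition, so non-diegetic.
(2) commentary laid over the scene from outside the fiction → non-diegetic.
Sound (3): point-of-audition from inside Beatrix's body; not a sound in the room, so meta-diegetic.
Sound (4): Beatrix is producing the music live, in the story world, so diegetic.
Non-diegetic: (1), (2) — that's 2.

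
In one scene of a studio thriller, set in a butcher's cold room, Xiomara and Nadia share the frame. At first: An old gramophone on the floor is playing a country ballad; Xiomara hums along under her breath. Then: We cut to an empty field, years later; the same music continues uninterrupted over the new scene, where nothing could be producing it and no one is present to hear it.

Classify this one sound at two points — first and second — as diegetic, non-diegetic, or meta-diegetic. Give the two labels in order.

First: an old gramophone is a real in-scene source and Xiomara reacts to it → diegetic.
Second: there is no longer any in-world source and no one can hear it — it has become underscore → non-diegetic.

diegetic, non-diegetic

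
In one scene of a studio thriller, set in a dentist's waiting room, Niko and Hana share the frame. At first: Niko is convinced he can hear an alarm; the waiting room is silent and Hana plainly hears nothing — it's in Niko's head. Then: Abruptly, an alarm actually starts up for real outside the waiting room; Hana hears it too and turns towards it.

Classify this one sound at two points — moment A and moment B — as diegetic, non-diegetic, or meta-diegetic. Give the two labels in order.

meta-diegetic, diegetic

Moment A: only Niko 'hears' it — imagined, in his mind → meta-diegetic.
Moment B: now there's a real external source and Hana hears it too — in the story world → diegetic.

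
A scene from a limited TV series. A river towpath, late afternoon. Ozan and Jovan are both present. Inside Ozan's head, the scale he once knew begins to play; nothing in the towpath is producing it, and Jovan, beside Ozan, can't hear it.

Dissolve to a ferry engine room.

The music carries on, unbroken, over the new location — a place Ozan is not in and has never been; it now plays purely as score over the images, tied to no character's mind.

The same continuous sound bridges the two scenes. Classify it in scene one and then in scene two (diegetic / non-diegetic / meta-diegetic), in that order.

meta-diegetic, non-diegetic

Scene one: the music exists only inside Ozan's mind; Jovan can't hear it → meta-diegetic.
Scene two: it's detached from Ozan entirely and plays over unrelated images with no in-world source — conventional underscore → non-diegetic.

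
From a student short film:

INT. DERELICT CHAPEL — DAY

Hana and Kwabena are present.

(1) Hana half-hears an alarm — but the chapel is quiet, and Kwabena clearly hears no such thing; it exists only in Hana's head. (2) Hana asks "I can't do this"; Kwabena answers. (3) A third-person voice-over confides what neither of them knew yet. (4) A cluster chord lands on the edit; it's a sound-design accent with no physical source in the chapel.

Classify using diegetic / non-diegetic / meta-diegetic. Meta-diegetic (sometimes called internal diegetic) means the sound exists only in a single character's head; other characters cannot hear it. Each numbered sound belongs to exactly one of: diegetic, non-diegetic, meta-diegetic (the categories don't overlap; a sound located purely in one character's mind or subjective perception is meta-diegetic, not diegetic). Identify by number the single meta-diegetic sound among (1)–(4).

1

Sound (1): Hana alone 'hears' it — an imagined sound, not present in the space, so meta-diegetic.
Sound (2): spoken by a character present in the story world, so diegetic.
Sound (3): external voice-over — not a character, not heard by anyone in the scene, so non-diegetic.
Sound (4): an editorial stinger — it belongs to the cut, not the story world, so non-diegetic.
Only (1) is meta-diegetic.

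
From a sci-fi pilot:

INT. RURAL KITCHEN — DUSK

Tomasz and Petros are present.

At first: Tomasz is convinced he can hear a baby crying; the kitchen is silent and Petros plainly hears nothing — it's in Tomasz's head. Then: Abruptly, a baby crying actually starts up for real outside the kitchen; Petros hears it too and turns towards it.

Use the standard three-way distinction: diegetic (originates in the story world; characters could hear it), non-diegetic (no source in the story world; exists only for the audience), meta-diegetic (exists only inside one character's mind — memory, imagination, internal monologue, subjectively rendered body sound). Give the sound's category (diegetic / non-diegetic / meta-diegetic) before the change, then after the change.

meta-diegetic, diegetic

Before the change: only Tomasz 'hears' it — imagined, in his mind → meta-diegetic.
After the change: now there's a real external source and Petros hears it too — in the story world → diegetic.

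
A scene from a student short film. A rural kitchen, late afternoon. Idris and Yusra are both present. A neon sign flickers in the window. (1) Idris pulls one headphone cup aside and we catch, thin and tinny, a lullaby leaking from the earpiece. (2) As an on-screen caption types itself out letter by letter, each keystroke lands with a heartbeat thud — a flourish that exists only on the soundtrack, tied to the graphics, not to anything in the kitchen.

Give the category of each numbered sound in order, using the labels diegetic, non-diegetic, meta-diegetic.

diegetic, non-diegetic

(1) the earpiece is a real device on Idris's head — source music → diegetic.
Sound (2): it accompanies on-screen graphics, not anything inside the story world, so non-diegetic.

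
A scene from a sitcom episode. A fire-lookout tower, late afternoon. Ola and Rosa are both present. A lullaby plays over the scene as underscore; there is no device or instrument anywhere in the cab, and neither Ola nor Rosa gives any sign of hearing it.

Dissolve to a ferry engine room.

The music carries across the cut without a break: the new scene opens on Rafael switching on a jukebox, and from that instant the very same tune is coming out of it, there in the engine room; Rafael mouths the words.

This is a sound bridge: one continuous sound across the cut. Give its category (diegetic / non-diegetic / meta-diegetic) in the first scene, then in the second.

Scene one: there's no in-world source anywhere and no character hears it — underscore for the audience only → non-diegetic.
Scene two: once Rafael turns on a jukebox, the music has a real source in the story world and Rafael reacts to it → diegetic.

non-diegetic, diegetic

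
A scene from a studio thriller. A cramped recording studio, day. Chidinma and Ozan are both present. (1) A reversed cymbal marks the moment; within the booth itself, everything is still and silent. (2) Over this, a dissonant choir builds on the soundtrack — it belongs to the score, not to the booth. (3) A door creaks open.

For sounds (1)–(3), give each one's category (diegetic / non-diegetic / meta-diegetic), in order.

non-diegetic, non-diegetic, diegetic

(1) is non-diegetic: an editorial stinger — it belongs to the cut, not the story world.
(2) score with no on-screen or off-screen source; it exists for the audience alone → non-diegetic.
(3) the sound comes from a door physically present in the location → diegetic.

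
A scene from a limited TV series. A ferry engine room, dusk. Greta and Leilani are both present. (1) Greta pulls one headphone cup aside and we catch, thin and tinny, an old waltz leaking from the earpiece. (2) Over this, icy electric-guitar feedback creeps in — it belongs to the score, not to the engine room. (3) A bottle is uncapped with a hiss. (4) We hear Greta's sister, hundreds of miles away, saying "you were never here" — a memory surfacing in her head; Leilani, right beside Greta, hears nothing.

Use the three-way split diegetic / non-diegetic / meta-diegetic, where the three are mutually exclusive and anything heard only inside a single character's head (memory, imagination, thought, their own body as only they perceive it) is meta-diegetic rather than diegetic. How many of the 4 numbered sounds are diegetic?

2

Sound (1): the headphones are an on-screen source, so diegetic.
Sound (2): nothing in the engine room produces it and the characters don't hear it — pure soundtrack, so non-diegetic.
Sound (3): the sound comes from a bottle physically present in the location, so diegetic.
(4) is meta-diegetic: a remembered line, private to Greta — not present in the room, not audible to Leilani.
So 2 of the 4 are diegetic: (1), (3).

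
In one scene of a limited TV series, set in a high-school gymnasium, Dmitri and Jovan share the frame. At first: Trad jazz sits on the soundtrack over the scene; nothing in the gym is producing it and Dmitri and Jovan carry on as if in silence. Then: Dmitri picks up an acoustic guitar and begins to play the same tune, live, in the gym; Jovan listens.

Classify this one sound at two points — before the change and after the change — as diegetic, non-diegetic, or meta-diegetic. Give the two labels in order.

non-diegetic, diegetic

Before the change: no in-world source exists and no character can hear it — underscore → non-diegetic.
After the change: an acoustic guitar is now a real source in the story world and the characters hear it → diegetic.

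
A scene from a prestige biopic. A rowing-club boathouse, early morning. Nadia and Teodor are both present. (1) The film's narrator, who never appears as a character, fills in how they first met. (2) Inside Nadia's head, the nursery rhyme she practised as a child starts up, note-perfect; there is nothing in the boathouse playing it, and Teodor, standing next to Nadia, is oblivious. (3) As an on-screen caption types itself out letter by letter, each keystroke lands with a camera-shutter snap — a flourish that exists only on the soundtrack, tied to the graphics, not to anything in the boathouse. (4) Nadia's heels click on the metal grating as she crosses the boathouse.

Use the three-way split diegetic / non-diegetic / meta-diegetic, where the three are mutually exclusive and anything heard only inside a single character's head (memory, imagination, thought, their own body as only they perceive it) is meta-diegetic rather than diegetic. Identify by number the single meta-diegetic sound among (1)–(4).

2

Sound (1): external voice-over — not a character, not heard by anyone in the scene, so non-diegetic.
(2) it lives in Nadia's subjectivity, not in the boathouse → meta-diegetic.
(3) is non-diegetic: it accompanies on-screen graphics, not anything inside the story world.
(4) a character's body making contact with the set — an in-world sound → diegetic.
Only (2) is meta-diegetic.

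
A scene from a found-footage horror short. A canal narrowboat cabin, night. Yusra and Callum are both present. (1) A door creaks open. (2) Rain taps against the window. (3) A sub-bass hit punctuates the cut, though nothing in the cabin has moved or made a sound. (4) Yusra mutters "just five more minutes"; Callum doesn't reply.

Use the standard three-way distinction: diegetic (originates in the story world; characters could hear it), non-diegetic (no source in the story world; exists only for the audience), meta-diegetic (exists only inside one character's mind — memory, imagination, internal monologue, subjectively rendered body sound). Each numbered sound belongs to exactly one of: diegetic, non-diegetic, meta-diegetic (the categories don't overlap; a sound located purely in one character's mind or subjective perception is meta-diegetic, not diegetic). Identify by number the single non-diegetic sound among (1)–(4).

Sound (1): the sound comes from a door physically present in the location, so diegetic.
Sound (2): it's the actual ambient sound of the location, so diegetic.
(3) is non-diegetic: nothing in the scene produces it; it's an accent added for the audience.
Sound (4): on-screen dialogue — Yusra speaks and Callum is there to hear, so diegetic.
Only (3) is non-diegetic.

3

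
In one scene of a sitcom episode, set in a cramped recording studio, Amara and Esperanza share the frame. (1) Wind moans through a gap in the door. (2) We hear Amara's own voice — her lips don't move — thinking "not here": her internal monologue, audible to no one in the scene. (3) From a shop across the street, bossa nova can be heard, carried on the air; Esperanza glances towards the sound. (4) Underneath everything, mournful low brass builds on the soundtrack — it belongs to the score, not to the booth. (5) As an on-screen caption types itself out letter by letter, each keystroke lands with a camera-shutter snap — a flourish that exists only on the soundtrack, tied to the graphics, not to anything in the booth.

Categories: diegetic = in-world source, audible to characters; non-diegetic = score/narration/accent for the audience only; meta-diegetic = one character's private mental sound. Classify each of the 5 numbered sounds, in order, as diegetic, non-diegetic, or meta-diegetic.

diegetic, meta-diegetic, diegetic, non-diegetic, non-diegetic

(1) ambient/room sound belonging to the story's physical space → diegetic.
(2) Amara's thought-voice: a private mental sound no other character can hear → meta-diegetic.
(3) is diegetic: off-screen diegetic: the source is out of frame but still in the story's space.
(4) score with no on-screen or off-screen source; it exists for the audience alone → non-diegetic.
(5) is non-diegetic: it accompanies on-screen graphics, not anything inside the story world.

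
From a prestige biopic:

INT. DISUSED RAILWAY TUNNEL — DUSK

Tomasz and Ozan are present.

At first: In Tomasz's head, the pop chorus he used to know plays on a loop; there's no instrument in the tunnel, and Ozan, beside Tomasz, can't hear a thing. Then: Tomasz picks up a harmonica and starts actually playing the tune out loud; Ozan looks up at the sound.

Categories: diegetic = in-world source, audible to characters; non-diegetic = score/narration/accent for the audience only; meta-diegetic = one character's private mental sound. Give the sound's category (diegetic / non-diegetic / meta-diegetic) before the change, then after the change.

Before the change: the tune exists only as Tomasz's private memory; Ozan can't hear it → meta-diegetic.
After the change: Tomasz is now producing it live on a harmonica, in the room, and Ozan hears it → diegetic.

meta-diegetic, diegetic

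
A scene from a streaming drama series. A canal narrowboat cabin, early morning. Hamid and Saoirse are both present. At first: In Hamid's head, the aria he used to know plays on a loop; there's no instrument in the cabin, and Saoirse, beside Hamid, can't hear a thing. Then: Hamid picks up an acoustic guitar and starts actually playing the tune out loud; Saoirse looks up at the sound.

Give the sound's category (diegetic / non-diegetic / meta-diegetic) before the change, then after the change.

meta-diegetic, diegetic

Before the change: the tune exists only as Hamid's private memory; Saoirse can't hear it → meta-diegetic.
After the change: Hamid is now producing it live on an acoustic guitar, in the room, and Saoirse hears it → diegetic.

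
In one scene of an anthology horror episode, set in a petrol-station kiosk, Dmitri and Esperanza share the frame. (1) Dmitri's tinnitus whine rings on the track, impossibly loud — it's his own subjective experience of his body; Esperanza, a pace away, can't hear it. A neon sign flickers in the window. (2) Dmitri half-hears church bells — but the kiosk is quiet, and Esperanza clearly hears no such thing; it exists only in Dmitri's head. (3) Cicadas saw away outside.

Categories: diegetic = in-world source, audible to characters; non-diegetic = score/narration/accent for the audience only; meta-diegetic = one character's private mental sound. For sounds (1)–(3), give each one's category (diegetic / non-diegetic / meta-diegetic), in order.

(1) point-of-audition from inside Dmitri's body; not a sound in the room → meta-diegetic.
(2) the sound is imagined by Dmitri; nothing in the story world is producing it and Esperanza can't hear it → meta-diegetic.
(3) is diegetic: it's the actual ambient sound of the location.

meta-diegetic, meta-diegetic, diegetic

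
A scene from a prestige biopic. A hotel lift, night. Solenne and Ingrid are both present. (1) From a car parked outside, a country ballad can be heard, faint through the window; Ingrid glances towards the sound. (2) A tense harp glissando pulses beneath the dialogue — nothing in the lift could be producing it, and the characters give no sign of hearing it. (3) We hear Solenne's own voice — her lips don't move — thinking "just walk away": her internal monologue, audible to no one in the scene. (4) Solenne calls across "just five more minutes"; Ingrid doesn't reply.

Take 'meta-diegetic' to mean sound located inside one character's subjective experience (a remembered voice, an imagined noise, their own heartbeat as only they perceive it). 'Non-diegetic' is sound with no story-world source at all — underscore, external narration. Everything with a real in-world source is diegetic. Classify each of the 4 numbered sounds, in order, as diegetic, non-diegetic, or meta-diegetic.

Sound (1): off-screen diegetic: the source is out of frame but still in the story's space, so diegetic.
Sound (2): it has no source in the story world and no character can hear it — it's underscore, so non-diegetic.
(3) it's Solenne's unspoken thought, heard only by the audience via her subjectivity → meta-diegetic.
Sound (4): spoken by a character present in the story world, so diegetic.

diegetic, non-diegetic, meta-diegetic, diegetic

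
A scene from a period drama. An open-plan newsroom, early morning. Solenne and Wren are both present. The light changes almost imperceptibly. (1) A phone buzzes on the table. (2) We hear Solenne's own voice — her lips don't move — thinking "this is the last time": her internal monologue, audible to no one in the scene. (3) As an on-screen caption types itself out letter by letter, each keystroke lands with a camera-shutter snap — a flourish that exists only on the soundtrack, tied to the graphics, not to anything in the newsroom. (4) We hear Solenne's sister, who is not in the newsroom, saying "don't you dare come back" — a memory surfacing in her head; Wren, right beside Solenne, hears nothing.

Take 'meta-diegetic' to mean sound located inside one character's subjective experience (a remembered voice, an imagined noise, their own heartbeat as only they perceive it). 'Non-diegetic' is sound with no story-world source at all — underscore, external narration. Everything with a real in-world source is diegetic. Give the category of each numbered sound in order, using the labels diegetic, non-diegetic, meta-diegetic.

diegetic, meta-diegetic, non-diegetic, meta-diegetic

Sound (1): the sound comes from a phone physically present in the location, so diegetic.
(2) Solenne's thought-voice: a private mental sound no other character can hear → meta-diegetic.
(3) is non-diegetic: sound married to a title/caption — outside the diegesis by definition.
(4) is meta-diegetic: a remembered line, private to Solenne — not present in the room, not audible to Wren.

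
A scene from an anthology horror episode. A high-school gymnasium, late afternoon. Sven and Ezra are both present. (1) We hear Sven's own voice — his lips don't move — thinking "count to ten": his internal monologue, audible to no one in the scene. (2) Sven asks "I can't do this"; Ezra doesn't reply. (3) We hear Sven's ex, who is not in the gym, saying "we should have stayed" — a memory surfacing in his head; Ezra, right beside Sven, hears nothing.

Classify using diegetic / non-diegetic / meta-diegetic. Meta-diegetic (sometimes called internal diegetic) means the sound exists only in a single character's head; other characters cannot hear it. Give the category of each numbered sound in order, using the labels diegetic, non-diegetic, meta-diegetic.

meta-diegetic, diegetic, meta-diegetic

(1) Sven's thought-voice: a private mental sound no other character can hear → meta-diegetic.
(2) is diegetic: spoken by a character present in the story world.
Sound (3): a remembered line, private to Sven — not present in the room, not audible to Ezra, so meta-diegetic.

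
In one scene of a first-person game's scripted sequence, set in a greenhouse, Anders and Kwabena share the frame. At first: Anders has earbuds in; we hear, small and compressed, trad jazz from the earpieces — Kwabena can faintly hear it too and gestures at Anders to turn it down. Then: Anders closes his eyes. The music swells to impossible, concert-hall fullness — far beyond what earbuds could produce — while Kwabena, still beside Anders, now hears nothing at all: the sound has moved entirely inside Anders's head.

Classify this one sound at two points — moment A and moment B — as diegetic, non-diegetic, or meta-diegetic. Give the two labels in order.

diegetic, meta-diegetic

Moment A: the earbuds are a physical source both characters can hear → diegetic.
Moment B: the music now exists only as Anders's subjective experience; Kwabena can no longer hear it → meta-diegetic.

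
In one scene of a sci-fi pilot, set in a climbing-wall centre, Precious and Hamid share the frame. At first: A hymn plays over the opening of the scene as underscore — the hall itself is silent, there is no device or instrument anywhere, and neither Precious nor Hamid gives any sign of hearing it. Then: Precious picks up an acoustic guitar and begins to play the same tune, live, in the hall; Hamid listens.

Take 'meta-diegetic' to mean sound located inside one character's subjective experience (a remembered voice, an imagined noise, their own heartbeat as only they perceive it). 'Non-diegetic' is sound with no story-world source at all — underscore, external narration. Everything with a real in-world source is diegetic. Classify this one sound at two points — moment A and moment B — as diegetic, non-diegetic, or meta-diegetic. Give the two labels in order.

non-diegetic, diegetic

Moment A: no in-world source exists and no character can hear it — underscore → non-diegetic.
Moment B: an acoustic guitar is now a real source in the story world and the characters hear it → diegetic.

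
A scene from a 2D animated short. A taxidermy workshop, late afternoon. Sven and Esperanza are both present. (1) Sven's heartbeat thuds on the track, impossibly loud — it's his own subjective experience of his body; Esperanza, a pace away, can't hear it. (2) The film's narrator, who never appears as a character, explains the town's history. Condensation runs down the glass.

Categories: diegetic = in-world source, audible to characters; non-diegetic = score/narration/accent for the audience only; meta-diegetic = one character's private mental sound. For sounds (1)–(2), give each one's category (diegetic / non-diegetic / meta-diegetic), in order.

meta-diegetic, non-diegetic

(1) is meta-diegetic: point-of-audition from inside Sven's body; not a sound in the room.
(2) commentary laid over the scene from outside the fiction → non-diegetic.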